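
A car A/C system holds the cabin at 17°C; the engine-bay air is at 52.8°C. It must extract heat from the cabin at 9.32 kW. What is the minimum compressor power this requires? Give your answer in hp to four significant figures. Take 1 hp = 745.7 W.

1.542 hp

In absolute terms T_C = 290.15 K and T_H = 325.95 K, so ΔT = 35.80 K.
COP_Carnot = T_C/ΔT = 290.15/35.80 = 8.105.
Ẇ_min = Q̇/COP_Carnot = 9.320/8.105 = 1.150 kW = 1.542 hp.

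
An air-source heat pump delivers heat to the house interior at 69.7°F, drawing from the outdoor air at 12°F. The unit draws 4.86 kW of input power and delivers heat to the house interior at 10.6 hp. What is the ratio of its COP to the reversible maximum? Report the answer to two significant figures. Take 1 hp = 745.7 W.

0.18

Converting, Q̇_H = 10.60 hp = 7.904 kW, so COP_actual = Q̇_H/Ẇ = 7.904/4.860 = 1.626.
In absolute terms T_C = 262.04 K and T_H = 294.09 K, so ΔT = 32.06 K.
COP_Carnot = T_H/ΔT = 294.09/32.06 = 9.175.
η_II = COP_actual/COP_Carnot = 1.626/9.175 = 0.1773.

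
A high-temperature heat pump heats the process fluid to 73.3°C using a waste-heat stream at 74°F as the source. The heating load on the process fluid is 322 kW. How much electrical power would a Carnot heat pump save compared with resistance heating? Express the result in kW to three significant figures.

276 kW

In absolute terms T_C = 296.48 K and T_H = 346.45 K, so ΔT = 49.97 K.
COP_Carnot = T_H/ΔT = 346.45/49.97 = 6.934.
Resistance heating needs Ẇ_res = Q̇_H = 322.0 kW; the reversible heat pump needs only Ẇ_hp = Q̇_H/COP = 46.44 kW.
Saving = 322.0 − 46.44 = 275.6 kW.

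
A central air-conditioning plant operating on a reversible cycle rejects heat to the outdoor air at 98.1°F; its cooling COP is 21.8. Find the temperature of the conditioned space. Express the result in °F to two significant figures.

74 °F

For a Carnot refrigerator COP_R = T_C/(T_H − T_C), so T_C = COP·T_H/(1 + COP).
With T_H = 309.87 K, T_C = 21.8 × 309.87/22.80 = 296.28 K.
Converting, 296.28 K = 73.64°F.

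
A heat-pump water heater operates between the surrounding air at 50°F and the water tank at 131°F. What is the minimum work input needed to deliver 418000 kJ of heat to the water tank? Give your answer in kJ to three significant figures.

57300 kJ

In absolute terms T_C = 283.15 K and T_H = 328.15 K, so ΔT = 45.00 K.
The reversible limit is COP_HP = T_H/ΔT = 7.292, so W_min = Q_H/COP = Q_H·ΔT/T_H.
W_min = 418000 × 45.00/328.15 = 57320 kJ.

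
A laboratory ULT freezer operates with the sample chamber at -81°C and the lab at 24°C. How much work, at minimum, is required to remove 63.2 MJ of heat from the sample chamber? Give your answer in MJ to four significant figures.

34.54 MJ

In absolute terms T_C = 192.15 K and T_H = 297.15 K, so ΔT = 105.0 K.
The reversible limit is COP_R = T_C/ΔT = 1.830, so W_min = Q_C/COP = Q_C·ΔT/T_C.
W_min = 63.20 × 105.0/192.15 = 34.54 MJ.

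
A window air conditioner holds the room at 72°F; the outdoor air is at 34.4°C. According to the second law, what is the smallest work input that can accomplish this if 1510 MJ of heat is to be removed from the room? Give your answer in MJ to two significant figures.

In absolute terms T_C = 295.37 K and T_H = 307.55 K, so ΔT = 12.18 K.
The reversible limit is COP_R = T_C/ΔT = 24.26, so W_min = Q_C/COP = Q_C·ΔT/T_C.
W_min = 1510 × 12.18/295.37 = 62.26 MJ.

62 MJ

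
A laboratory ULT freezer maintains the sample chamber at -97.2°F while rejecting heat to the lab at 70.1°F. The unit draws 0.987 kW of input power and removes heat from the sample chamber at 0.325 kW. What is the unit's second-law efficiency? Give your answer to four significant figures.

0.1520

COP_actual = Q̇_C/Ẇ = 0.3250/0.9870 = 0.3293.
In absolute terms T_C = 201.37 K and T_H = 294.32 K, so ΔT = 92.94 K.
COP_Carnot = T_C/ΔT = 201.37/92.94 = 2.167.
η_II = COP_actual/COP_Carnot = 0.3293/2.167 = 0.1520.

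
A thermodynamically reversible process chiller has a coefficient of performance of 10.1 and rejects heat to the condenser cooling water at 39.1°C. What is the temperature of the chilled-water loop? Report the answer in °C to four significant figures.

10.97 °C

For a Carnot refrigerator COP_R = T_C/(T_H − T_C), so T_C = COP·T_H/(1 + COP).
With T_H = 312.25 K, T_C = 10.1 × 312.25/11.10 = 284.12 K.
Converting, 284.12 K = 10.97°C.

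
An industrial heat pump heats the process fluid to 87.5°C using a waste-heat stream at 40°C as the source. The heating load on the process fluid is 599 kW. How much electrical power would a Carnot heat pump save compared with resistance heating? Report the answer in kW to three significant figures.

520 kW

In absolute terms T_C = 313.15 K and T_H = 360.65 K, so ΔT = 47.50 K.
COP_Carnot = T_H/ΔT = 360.65/47.50 = 7.593.
Resistance heating needs Ẇ_res = Q̇_H = 599.0 kW; the reversible heat pump needs only Ẇ_hp = Q̇_H/COP = 78.89 kW.
Saving = 599.0 − 78.89 = 520.1 kW.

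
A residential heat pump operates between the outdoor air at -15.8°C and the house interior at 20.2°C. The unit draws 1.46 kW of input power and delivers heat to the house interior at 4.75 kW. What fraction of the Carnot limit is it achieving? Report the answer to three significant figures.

COP_actual = Q̇_H/Ẇ = 4.750/1.460 = 3.253.
In absolute terms T_C = 257.35 K and T_H = 293.35 K, so ΔT = 36.00 K.
COP_Carnot = T_H/ΔT = 293.35/36.00 = 8.149.
η_II = COP_actual/COP_Carnot = 3.253/8.149 = 0.3993.

0.399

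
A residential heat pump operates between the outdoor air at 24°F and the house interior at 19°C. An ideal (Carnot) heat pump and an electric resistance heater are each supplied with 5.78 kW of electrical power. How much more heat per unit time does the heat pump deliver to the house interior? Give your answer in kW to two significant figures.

In absolute terms T_C = 268.71 K and T_H = 292.15 K, so ΔT = 23.44 K.
COP_Carnot = T_H/ΔT = 292.15/23.44 = 12.46.
The heat pump delivers Q̇_H = COP × Ẇ = 72.03 kW; the resistance heater delivers Ẇ = 5.780 kW.
Extra = (COP − 1)·Ẇ = 66.25 kW.

66 kW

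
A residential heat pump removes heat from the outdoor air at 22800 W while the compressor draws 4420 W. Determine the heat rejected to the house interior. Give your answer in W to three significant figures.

For a cyclic device the first law requires Q̇_H = Q̇_C + Ẇ.
Q̇_H = Q̇_C + Ẇ = 27220 W.

27200 W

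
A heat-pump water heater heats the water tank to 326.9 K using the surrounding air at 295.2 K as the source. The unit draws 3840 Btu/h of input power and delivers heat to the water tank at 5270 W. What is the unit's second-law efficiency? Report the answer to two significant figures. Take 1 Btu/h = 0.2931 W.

Converting, Q̇_H = 5270 W = 17980 Btu/h, so COP_actual = Q̇_H/Ẇ = 17980/3840 = 4.682.
The reservoir spacing is ΔT = 326.9 − 295.2 = 31.70 K.
COP_Carnot = T_H/ΔT = 326.90/31.70 = 10.31.
η_II = COP_actual/COP_Carnot = 4.682/10.31 = 0.4541.

0.45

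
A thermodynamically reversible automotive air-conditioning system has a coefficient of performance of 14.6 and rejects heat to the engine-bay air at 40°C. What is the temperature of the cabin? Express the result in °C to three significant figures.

19.9 °C

For a Carnot refrigerator COP_R = T_C/(T_H − T_C), so T_C = COP·T_H/(1 + COP).
With T_H = 313.15 K, T_C = 14.6 × 313.15/15.60 = 293.08 K.
Converting, 293.08 K = 19.93°C.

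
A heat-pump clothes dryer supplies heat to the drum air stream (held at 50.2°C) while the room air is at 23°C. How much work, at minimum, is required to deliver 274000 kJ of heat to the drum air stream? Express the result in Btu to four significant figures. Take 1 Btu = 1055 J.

In absolute terms T_C = 296.15 K and T_H = 323.35 K, so ΔT = 27.20 K.
The reversible limit is COP_HP = T_H/ΔT = 11.89, so W_min = Q_H/COP = Q_H·ΔT/T_H.
W_min = 274000 × 27.20/323.35 = 23050 kJ = 21850 Btu.

21850 Btu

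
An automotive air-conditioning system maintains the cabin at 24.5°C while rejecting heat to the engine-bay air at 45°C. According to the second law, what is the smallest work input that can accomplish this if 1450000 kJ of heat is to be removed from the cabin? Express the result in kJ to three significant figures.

In absolute terms T_C = 297.65 K and T_H = 318.15 K, so ΔT = 20.50 K.
The reversible limit is COP_R = T_C/ΔT = 14.52, so W_min = Q_C/COP = Q_C·ΔT/T_C.
W_min = 1450000 × 20.50/297.65 = 99870 kJ.

99900 kJ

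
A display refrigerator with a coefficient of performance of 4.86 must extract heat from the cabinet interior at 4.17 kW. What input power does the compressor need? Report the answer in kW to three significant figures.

0.858 kW

Ẇ = Q̇_C/COP = 4.170/4.86 = 0.8580 kW.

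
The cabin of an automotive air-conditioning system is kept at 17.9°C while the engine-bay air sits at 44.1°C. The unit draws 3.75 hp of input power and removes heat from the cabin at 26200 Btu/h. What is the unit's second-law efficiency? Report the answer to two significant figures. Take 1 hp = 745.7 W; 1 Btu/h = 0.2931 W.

Converting, Q̇_C = 26200 Btu/h = 10.30 hp, so COP_actual = Q̇_C/Ẇ = 10.30/3.750 = 2.746.
In absolute terms T_C = 291.05 K and T_H = 317.25 K, so ΔT = 26.20 K.
COP_Carnot = T_C/ΔT = 291.05/26.20 = 11.11.
η_II = COP_actual/COP_Carnot = 2.746/11.11 = 0.2472.

0.25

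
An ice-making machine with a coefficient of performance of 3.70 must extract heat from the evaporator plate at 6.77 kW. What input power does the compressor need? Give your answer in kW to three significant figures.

Ẇ = Q̇_C/COP = 6.770/3.70 = 1.830 kW.

1.83 kW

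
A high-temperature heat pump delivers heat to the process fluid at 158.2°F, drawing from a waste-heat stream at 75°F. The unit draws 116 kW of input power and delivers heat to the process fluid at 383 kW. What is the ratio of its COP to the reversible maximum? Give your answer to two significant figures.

COP_actual = Q̇_H/Ẇ = 383.0/116.0 = 3.302.
In absolute terms T_C = 297.04 K and T_H = 343.26 K, so ΔT = 46.22 K.
COP_Carnot = T_H/ΔT = 343.26/46.22 = 7.426.
η_II = COP_actual/COP_Carnot = 3.302/7.426 = 0.4446.

0.44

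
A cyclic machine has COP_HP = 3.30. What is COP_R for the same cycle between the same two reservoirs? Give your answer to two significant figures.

Since Q_H = Q_C + W for any cycle, COP_R = Q_C/W = Q_H/W − 1.
COP_R = 3.30 − 1 = 2.30.

2.3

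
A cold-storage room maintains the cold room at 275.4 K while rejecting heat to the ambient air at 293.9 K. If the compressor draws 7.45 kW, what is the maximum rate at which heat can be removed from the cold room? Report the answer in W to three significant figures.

The reservoir spacing is ΔT = 293.9 − 275.4 = 18.50 K.
COP_Carnot = T_C/ΔT = 275.40/18.50 = 14.89.
Q̇_max = COP_Carnot × Ẇ = 14.89 × 7.450 kW = 110.9 kW = 110900 W.

111000 W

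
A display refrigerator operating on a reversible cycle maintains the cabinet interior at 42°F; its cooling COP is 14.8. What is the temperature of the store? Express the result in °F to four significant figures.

COP_R = T_C/(T_H − T_C) gives T_H − T_C = T_C/COP.
With T_C = 278.71 K, T_H = 278.71 × (1 + 1/14.8) = 297.54 K.
Converting, 297.54 K = 75.90°F.

75.90 °F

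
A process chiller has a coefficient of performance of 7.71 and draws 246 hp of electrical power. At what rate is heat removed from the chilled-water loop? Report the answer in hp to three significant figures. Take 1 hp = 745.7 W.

1900 hp

Q̇_C = COP × Ẇ = 7.71 × 246.0 = 1897 hp.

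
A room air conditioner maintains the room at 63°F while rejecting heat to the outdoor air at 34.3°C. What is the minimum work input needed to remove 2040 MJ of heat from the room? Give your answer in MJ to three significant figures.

In absolute terms T_C = 290.37 K and T_H = 307.45 K, so ΔT = 17.08 K.
The reversible limit is COP_R = T_C/ΔT = 17.00, so W_min = Q_C/COP = Q_C·ΔT/T_C.
W_min = 2040 × 17.08/290.37 = 120.0 MJ.

120 MJ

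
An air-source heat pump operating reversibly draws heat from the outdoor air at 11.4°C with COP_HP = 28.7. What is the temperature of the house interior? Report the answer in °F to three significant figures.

71.0 °F

COP_HP = T_H/(T_H − T_C) rearranges to T_H = COP·T_C/(COP − 1).
With T_C = 284.55 K, T_H = 28.7 × 284.55/27.70 = 294.82 K.
Converting, 294.82 K = 71.01°F.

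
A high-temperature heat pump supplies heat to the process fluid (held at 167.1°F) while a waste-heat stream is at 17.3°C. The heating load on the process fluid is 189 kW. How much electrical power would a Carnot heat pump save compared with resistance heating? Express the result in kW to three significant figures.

158 kW

In absolute terms T_C = 290.45 K and T_H = 348.21 K, so ΔT = 57.76 K.
COP_Carnot = T_H/ΔT = 348.21/57.76 = 6.029.
Resistance heating needs Ẇ_res = Q̇_H = 189.0 kW; the reversible heat pump needs only Ẇ_hp = Q̇_H/COP = 31.35 kW.
Saving = 189.0 − 31.35 = 157.7 kW.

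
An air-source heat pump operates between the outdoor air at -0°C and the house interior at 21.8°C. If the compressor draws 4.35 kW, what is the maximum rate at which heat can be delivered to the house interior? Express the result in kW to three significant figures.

58.9 kW

In absolute terms T_C = 273.15 K and T_H = 294.95 K, so ΔT = 21.80 K.
COP_Carnot = T_H/ΔT = 294.95/21.80 = 13.53.
Q̇_max = COP_Carnot × Ẇ = 13.53 × 4.350 kW = 58.85 kW.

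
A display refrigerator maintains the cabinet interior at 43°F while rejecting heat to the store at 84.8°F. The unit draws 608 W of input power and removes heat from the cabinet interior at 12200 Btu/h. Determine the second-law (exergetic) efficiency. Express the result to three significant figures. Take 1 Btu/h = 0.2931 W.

0.489

Converting, Q̇_C = 12200 Btu/h = 3576 W, so COP_actual = Q̇_C/Ẇ = 3576/608.0 = 5.881.
In absolute terms T_C = 279.26 K and T_H = 302.48 K, so ΔT = 23.22 K.
COP_Carnot = T_C/ΔT = 279.26/23.22 = 12.03.
η_II = COP_actual/COP_Carnot = 5.881/12.03 = 0.4891.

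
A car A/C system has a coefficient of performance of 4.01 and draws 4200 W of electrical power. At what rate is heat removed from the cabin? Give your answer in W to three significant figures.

16800 W

Q̇_C = COP × Ẇ = 4.01 × 4200 = 16840 W.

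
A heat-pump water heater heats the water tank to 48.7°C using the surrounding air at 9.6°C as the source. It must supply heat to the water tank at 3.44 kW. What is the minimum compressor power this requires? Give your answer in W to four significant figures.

In absolute terms T_C = 282.75 K and T_H = 321.85 K, so ΔT = 39.10 K.
COP_Carnot = T_H/ΔT = 321.85/39.10 = 8.231.
Ẇ_min = Q̇/COP_Carnot = 3.440/8.231 = 0.4179 kW = 417.9 W.

417.9 W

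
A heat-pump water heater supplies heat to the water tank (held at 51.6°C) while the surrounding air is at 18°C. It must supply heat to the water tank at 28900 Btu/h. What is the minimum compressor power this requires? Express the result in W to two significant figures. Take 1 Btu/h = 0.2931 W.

880 W

In absolute terms T_C = 291.15 K and T_H = 324.75 K, so ΔT = 33.60 K.
COP_Carnot = T_H/ΔT = 324.75/33.60 = 9.665.
Ẇ_min = Q̇/COP_Carnot = 28900/9.665 = 2990 Btu/h = 876.4 W.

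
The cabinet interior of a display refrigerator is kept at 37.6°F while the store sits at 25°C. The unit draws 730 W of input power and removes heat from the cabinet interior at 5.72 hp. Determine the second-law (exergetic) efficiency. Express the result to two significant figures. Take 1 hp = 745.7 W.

0.46

Converting, Q̇_C = 5.720 hp = 4265 W, so COP_actual = Q̇_C/Ẇ = 4265/730.0 = 5.843.
In absolute terms T_C = 276.26 K and T_H = 298.15 K, so ΔT = 21.89 K.
COP_Carnot = T_C/ΔT = 276.26/21.89 = 12.62.
η_II = COP_actual/COP_Carnot = 5.843/12.62 = 0.4630.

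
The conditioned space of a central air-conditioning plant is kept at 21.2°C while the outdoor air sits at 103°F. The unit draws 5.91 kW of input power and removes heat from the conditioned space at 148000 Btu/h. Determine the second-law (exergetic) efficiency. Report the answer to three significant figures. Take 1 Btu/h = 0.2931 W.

Converting, Q̇_C = 148000 Btu/h = 43.38 kW, so COP_actual = Q̇_C/Ẇ = 43.38/5.910 = 7.340.
In absolute terms T_C = 294.35 K and T_H = 312.59 K, so ΔT = 18.24 K.
COP_Carnot = T_C/ΔT = 294.35/18.24 = 16.13.
η_II = COP_actual/COP_Carnot = 7.340/16.13 = 0.4549.

0.455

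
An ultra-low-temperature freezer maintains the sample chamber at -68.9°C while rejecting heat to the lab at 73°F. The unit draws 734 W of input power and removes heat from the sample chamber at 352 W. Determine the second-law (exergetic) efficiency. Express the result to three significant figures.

COP_actual = Q̇_C/Ẇ = 352.0/734.0 = 0.4796.
In absolute terms T_C = 204.25 K and T_H = 295.93 K, so ΔT = 91.68 K.
COP_Carnot = T_C/ΔT = 204.25/91.68 = 2.228.
η_II = COP_actual/COP_Carnot = 0.4796/2.228 = 0.2153.

0.215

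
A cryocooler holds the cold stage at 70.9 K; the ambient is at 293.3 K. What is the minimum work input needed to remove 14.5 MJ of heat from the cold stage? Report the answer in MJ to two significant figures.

The reservoir spacing is ΔT = 293.3 − 70.9 = 222.4 K.
The reversible limit is COP_R = T_C/ΔT = 0.3188, so W_min = Q_C/COP = Q_C·ΔT/T_C.
W_min = 14.50 × 222.4/70.90 = 45.48 MJ.

45 MJ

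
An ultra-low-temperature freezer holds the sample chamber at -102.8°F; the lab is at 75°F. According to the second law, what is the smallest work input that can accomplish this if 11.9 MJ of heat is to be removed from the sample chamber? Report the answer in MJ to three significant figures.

5.93 MJ

In absolute terms T_C = 198.26 K and T_H = 297.04 K, so ΔT = 98.78 K.
The reversible limit is COP_R = T_C/ΔT = 2.007, so W_min = Q_C/COP = Q_C·ΔT/T_C.
W_min = 11.90 × 98.78/198.26 = 5.929 MJ.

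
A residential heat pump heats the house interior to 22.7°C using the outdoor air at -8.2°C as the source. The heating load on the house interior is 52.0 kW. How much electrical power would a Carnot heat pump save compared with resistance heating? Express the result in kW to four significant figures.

In absolute terms T_C = 264.95 K and T_H = 295.85 K, so ΔT = 30.90 K.
COP_Carnot = T_H/ΔT = 295.85/30.90 = 9.574.
Resistance heating needs Ẇ_res = Q̇_H = 52.00 kW; the reversible heat pump needs only Ẇ_hp = Q̇_H/COP = 5.431 kW.
Saving = 52.00 − 5.431 = 46.57 kW.

46.57 kW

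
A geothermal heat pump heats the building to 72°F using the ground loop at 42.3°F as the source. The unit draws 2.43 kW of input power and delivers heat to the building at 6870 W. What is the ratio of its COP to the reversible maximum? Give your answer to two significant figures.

0.16

Converting, Q̇_H = 6870 W = 6.870 kW, so COP_actual = Q̇_H/Ẇ = 6.870/2.430 = 2.827.
In absolute terms T_C = 278.87 K and T_H = 295.37 K, so ΔT = 16.50 K.
COP_Carnot = T_H/ΔT = 295.37/16.50 = 17.90.
η_II = COP_actual/COP_Carnot = 2.827/17.90 = 0.1579.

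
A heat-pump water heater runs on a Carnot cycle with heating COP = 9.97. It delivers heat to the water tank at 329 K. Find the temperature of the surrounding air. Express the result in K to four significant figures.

COP_HP = T_H/(T_H − T_C) gives T_H − T_C = T_H/COP.
With T_H = 329.00 K, T_C = 329.00 × (1 − 1/9.97) = 296.00 K.

296.0 K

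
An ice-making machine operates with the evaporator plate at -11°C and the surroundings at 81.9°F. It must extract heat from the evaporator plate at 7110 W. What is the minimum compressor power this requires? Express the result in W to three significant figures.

1050 W

In absolute terms T_C = 262.15 K and T_H = 300.87 K, so ΔT = 38.72 K.
COP_Carnot = T_C/ΔT = 262.15/38.72 = 6.770.
Ẇ_min = Q̇/COP_Carnot = 7110/6.770 = 1050 W.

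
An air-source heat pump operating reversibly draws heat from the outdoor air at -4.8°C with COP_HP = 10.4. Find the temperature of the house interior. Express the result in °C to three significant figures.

23.7 °C

COP_HP = T_H/(T_H − T_C) rearranges to T_H = COP·T_C/(COP − 1).
With T_C = 268.35 K, T_H = 10.4 × 268.35/9.400 = 296.90 K.
Converting, 296.90 K = 23.75°C.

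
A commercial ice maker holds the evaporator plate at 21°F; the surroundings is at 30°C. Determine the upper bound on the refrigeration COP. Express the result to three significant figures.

In absolute terms T_C = 267.04 K and T_H = 303.15 K, so ΔT = 36.11 K.
For a reversible cycle, COP_Carnot = T_C/ΔT = 267.04/36.11 = 7.395.

7.39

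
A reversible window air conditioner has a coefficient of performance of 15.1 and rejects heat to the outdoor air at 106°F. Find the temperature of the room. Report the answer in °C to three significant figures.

For a Carnot refrigerator COP_R = T_C/(T_H − T_C), so T_C = COP·T_H/(1 + COP).
With T_H = 314.26 K, T_C = 15.1 × 314.26/16.10 = 294.74 K.
Converting, 294.74 K = 21.59°C.

21.6 °C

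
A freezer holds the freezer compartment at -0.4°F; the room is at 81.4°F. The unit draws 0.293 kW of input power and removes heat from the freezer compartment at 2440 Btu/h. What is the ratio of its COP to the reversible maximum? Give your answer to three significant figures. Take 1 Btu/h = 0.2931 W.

Converting, Q̇_C = 2440 Btu/h = 0.7152 kW, so COP_actual = Q̇_C/Ẇ = 0.7152/0.2930 = 2.441.
In absolute terms T_C = 255.15 K and T_H = 300.59 K, so ΔT = 45.44 K.
COP_Carnot = T_C/ΔT = 255.15/45.44 = 5.615.
η_II = COP_actual/COP_Carnot = 2.441/5.615 = 0.4347.

0.435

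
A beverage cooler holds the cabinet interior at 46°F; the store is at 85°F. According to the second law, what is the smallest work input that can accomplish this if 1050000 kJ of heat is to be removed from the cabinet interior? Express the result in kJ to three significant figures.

In absolute terms T_C = 280.93 K and T_H = 302.59 K, so ΔT = 21.67 K.
The reversible limit is COP_R = T_C/ΔT = 12.97, so W_min = Q_C/COP = Q_C·ΔT/T_C.
W_min = 1050000 × 21.67/280.93 = 80980 kJ.

81000 kJ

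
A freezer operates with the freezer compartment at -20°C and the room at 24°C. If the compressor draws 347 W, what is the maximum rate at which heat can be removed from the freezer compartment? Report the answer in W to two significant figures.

In absolute terms T_C = 253.15 K and T_H = 297.15 K, so ΔT = 44.00 K.
COP_Carnot = T_C/ΔT = 253.15/44.00 = 5.753.
Q̇_max = COP_Carnot × Ẇ = 5.753 × 347.0 W = 1996 W.

2000 W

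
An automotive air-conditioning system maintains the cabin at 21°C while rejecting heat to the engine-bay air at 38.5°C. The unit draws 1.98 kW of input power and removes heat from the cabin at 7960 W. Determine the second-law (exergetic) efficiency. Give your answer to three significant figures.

0.239

Converting, Q̇_C = 7960 W = 7.960 kW, so COP_actual = Q̇_C/Ẇ = 7.960/1.980 = 4.020.
In absolute terms T_C = 294.15 K and T_H = 311.65 K, so ΔT = 17.50 K.
COP_Carnot = T_C/ΔT = 294.15/17.50 = 16.81.
η_II = COP_actual/COP_Carnot = 4.020/16.81 = 0.2392.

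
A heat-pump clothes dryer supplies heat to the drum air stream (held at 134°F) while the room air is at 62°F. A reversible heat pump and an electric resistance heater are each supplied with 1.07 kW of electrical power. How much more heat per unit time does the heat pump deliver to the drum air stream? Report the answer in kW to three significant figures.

7.75 kW

In absolute terms T_C = 289.82 K and T_H = 329.82 K, so ΔT = 40.00 K.
COP_Carnot = T_H/ΔT = 329.82/40.00 = 8.245.
The heat pump delivers Q̇_H = COP × Ẇ = 8.823 kW; the resistance heater delivers Ẇ = 1.070 kW.
Extra = (COP − 1)·Ẇ = 7.753 kW.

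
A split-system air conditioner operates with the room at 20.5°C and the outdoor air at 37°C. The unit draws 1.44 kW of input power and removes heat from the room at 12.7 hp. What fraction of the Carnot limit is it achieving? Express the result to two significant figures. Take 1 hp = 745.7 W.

Converting, Q̇_C = 12.70 hp = 9.470 kW, so COP_actual = Q̇_C/Ẇ = 9.470/1.440 = 6.577.
In absolute terms T_C = 293.65 K and T_H = 310.15 K, so ΔT = 16.50 K.
COP_Carnot = T_C/ΔT = 293.65/16.50 = 17.80.
η_II = COP_actual/COP_Carnot = 6.577/17.80 = 0.3695.

0.37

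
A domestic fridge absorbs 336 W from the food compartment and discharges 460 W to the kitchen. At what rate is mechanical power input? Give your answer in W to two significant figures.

For a cyclic device the first law requires Q̇_H = Q̇_C + Ẇ.
Ẇ = Q̇_H − Q̇_C = 124.0 W.

120 W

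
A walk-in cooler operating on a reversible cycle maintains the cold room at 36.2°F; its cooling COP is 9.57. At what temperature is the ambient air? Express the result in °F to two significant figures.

COP_R = T_C/(T_H − T_C) gives T_H − T_C = T_C/COP.
With T_C = 275.48 K, T_H = 275.48 × (1 + 1/9.57) = 304.27 K.
Converting, 304.27 K = 88.02°F.

88 °F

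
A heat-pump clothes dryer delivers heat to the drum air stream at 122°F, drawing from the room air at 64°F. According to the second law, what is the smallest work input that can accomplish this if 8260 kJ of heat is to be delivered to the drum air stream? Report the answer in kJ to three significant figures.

In absolute terms T_C = 290.93 K and T_H = 323.15 K, so ΔT = 32.22 K.
The reversible limit is COP_HP = T_H/ΔT = 10.03, so W_min = Q_H/COP = Q_H·ΔT/T_H.
W_min = 8260 × 32.22/323.15 = 823.6 kJ.

824 kJ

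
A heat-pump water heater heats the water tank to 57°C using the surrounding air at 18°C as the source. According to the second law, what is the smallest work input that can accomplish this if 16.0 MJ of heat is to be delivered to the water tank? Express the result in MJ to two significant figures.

1.9 MJ

In absolute terms T_C = 291.15 K and T_H = 330.15 K, so ΔT = 39.00 K.
The reversible limit is COP_HP = T_H/ΔT = 8.465, so W_min = Q_H/COP = Q_H·ΔT/T_H.
W_min = 16.00 × 39.00/330.15 = 1.890 MJ.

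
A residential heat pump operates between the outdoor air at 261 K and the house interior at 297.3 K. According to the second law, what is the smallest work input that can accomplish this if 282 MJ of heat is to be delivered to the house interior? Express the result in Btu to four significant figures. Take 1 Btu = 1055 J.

32640 Btu

The reservoir spacing is ΔT = 297.3 − 261 = 36.30 K.
The reversible limit is COP_HP = T_H/ΔT = 8.190, so W_min = Q_H/COP = Q_H·ΔT/T_H.
W_min = 282.0 × 36.30/297.30 = 34.43 MJ = 32640 Btu.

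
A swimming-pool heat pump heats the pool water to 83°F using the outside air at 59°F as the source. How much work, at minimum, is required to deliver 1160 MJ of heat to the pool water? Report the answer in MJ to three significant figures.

51.3 MJ

In absolute terms T_C = 288.15 K and T_H = 301.48 K, so ΔT = 13.33 K.
The reversible limit is COP_HP = T_H/ΔT = 22.61, so W_min = Q_H/COP = Q_H·ΔT/T_H.
W_min = 1160 × 13.33/301.48 = 51.30 MJ.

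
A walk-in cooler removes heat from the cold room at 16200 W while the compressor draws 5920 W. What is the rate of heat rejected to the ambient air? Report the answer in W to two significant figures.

22000 W

For a cyclic device the first law requires Q̇_H = Q̇_C + Ẇ.
Q̇_H = Q̇_C + Ẇ = 22120 W.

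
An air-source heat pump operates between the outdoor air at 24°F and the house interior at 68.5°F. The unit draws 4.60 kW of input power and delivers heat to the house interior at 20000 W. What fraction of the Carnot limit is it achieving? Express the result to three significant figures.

Converting, Q̇_H = 20000 W = 20.00 kW, so COP_actual = Q̇_H/Ẇ = 20.00/4.600 = 4.348.
In absolute terms T_C = 268.71 K and T_H = 293.43 K, so ΔT = 24.72 K.
COP_Carnot = T_H/ΔT = 293.43/24.72 = 11.87.
η_II = COP_actual/COP_Carnot = 4.348/11.87 = 0.3663.

0.366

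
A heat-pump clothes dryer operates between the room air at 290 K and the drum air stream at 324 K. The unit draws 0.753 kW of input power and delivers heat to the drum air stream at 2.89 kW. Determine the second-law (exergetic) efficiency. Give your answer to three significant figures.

0.403

COP_actual = Q̇_H/Ẇ = 2.890/0.7530 = 3.838.
The reservoir spacing is ΔT = 324 − 290 = 34.00 K.
COP_Carnot = T_H/ΔT = 324.00/34.00 = 9.529.
η_II = COP_actual/COP_Carnot = 3.838/9.529 = 0.4028.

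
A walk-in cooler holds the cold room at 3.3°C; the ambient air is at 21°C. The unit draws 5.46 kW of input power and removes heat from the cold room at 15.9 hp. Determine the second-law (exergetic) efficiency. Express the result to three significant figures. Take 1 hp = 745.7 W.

0.139

Converting, Q̇_C = 15.90 hp = 11.86 kW, so COP_actual = Q̇_C/Ẇ = 11.86/5.460 = 2.172.
In absolute terms T_C = 276.45 K and T_H = 294.15 K, so ΔT = 17.70 K.
COP_Carnot = T_C/ΔT = 276.45/17.70 = 15.62.
η_II = COP_actual/COP_Carnot = 2.172/15.62 = 0.1390.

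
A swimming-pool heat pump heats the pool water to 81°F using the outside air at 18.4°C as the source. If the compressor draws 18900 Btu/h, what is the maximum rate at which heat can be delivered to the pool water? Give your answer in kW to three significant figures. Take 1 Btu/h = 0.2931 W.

189 kW

In absolute terms T_C = 291.55 K and T_H = 300.37 K, so ΔT = 8.822 K.
COP_Carnot = T_H/ΔT = 300.37/8.822 = 34.05.
Q̇_max = COP_Carnot × Ẇ = 34.05 × 18900 Btu/h = 643500 Btu/h = 188.6 kW.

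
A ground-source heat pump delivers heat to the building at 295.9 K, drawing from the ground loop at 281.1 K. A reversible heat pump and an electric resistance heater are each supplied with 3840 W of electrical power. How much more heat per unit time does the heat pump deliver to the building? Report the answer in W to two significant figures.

The reservoir spacing is ΔT = 295.9 − 281.1 = 14.80 K.
COP_Carnot = T_H/ΔT = 295.90/14.80 = 19.99.
The heat pump delivers Q̇_H = COP × Ẇ = 76770 W; the resistance heater delivers Ẇ = 3840 W.
Extra = (COP − 1)·Ẇ = 72930 W.

73000 W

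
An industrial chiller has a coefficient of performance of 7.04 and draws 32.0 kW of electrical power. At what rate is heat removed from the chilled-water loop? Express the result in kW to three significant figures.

225 kW

Q̇_C = COP × Ẇ = 7.04 × 32.00 = 225.3 kW.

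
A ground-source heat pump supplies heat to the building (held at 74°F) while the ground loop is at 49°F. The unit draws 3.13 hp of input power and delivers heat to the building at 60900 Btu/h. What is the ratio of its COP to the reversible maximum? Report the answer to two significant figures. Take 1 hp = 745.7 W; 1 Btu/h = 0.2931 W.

Converting, Q̇_H = 60900 Btu/h = 23.94 hp, so COP_actual = Q̇_H/Ẇ = 23.94/3.130 = 7.648.
In absolute terms T_C = 282.59 K and T_H = 296.48 K, so ΔT = 13.89 K.
COP_Carnot = T_H/ΔT = 296.48/13.89 = 21.35.
η_II = COP_actual/COP_Carnot = 7.648/21.35 = 0.3583.

0.36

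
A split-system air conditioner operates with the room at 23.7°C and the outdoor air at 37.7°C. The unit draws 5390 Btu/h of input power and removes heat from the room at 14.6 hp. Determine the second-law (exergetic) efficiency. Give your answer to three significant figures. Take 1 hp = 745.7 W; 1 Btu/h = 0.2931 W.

Converting, Q̇_C = 14.60 hp = 37150 Btu/h, so COP_actual = Q̇_C/Ẇ = 37150/5390 = 6.891.
In absolute terms T_C = 296.85 K and T_H = 310.85 K, so ΔT = 14.00 K.
COP_Carnot = T_C/ΔT = 296.85/14.00 = 21.20.
η_II = COP_actual/COP_Carnot = 6.891/21.20 = 0.3250.

0.325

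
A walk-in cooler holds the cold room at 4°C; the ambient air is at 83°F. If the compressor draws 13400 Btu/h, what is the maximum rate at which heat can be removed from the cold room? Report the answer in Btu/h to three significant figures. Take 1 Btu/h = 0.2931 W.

In absolute terms T_C = 277.15 K and T_H = 301.48 K, so ΔT = 24.33 K.
COP_Carnot = T_C/ΔT = 277.15/24.33 = 11.39.
Q̇_max = COP_Carnot × Ẇ = 11.39 × 13400 Btu/h = 152600 Btu/h.

153000 Btu/h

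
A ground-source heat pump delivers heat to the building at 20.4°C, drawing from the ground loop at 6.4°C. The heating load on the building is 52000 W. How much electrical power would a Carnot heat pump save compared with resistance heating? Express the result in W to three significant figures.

In absolute terms T_C = 279.55 K and T_H = 293.55 K, so ΔT = 14.00 K.
COP_Carnot = T_H/ΔT = 293.55/14.00 = 20.97.
Resistance heating needs Ẇ_res = Q̇_H = 52000 W; the reversible heat pump needs only Ẇ_hp = Q̇_H/COP = 2480 W.
Saving = 52000 − 2480 = 49520 W.

49500 W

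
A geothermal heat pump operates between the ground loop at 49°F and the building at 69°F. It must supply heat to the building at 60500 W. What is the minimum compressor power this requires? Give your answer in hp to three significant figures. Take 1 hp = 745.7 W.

In absolute terms T_C = 282.59 K and T_H = 293.71 K, so ΔT = 11.11 K.
COP_Carnot = T_H/ΔT = 293.71/11.11 = 26.43.
Ẇ_min = Q̇/COP_Carnot = 60500/26.43 = 2289 W = 3.069 hp.

3.07 hp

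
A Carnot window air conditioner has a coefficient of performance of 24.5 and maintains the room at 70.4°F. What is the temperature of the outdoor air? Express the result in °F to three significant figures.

COP_R = T_C/(T_H − T_C) gives T_H − T_C = T_C/COP.
With T_C = 294.48 K, T_H = 294.48 × (1 + 1/24.5) = 306.50 K.
Converting, 306.50 K = 92.04°F.

92.0 °F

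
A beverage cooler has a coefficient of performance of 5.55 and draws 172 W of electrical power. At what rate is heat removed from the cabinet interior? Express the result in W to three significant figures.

Q̇_C = COP × Ẇ = 5.55 × 172.0 = 954.6 W.

955 W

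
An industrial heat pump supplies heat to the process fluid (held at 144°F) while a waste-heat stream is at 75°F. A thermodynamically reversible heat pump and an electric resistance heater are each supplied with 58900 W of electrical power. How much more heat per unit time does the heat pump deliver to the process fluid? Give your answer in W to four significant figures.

In absolute terms T_C = 297.04 K and T_H = 335.37 K, so ΔT = 38.33 K.
COP_Carnot = T_H/ΔT = 335.37/38.33 = 8.749.
The heat pump delivers Q̇_H = COP × Ẇ = 515300 W; the resistance heater delivers Ẇ = 58900 W.
Extra = (COP − 1)·Ẇ = 456400 W.

456400 W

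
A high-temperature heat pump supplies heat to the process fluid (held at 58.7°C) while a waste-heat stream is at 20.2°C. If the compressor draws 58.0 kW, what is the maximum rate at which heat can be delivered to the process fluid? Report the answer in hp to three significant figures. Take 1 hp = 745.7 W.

670 hp

In absolute terms T_C = 293.35 K and T_H = 331.85 K, so ΔT = 38.50 K.
COP_Carnot = T_H/ΔT = 331.85/38.50 = 8.619.
Q̇_max = COP_Carnot × Ẇ = 8.619 × 58.00 kW = 499.9 kW = 670.4 hp.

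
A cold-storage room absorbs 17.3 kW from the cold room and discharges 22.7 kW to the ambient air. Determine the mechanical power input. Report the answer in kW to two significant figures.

5.4 kW

For a cyclic device the first law requires Q̇_H = Q̇_C + Ẇ.
Ẇ = Q̇_H − Q̇_C = 5.400 kW.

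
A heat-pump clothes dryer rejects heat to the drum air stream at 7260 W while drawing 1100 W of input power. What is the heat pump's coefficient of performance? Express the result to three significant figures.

The first law gives Q̇_H = Q̇_C + Ẇ, so the three rates are Q̇_C = 6160, Q̇_H = 7260, Ẇ = 1100 W.
COP_HP = Q̇_H/Ẇ = 7260/1100 = 6.600.

6.60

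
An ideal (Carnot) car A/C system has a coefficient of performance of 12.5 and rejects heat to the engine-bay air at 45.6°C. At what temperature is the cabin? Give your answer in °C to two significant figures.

22 °C

For a Carnot refrigerator COP_R = T_C/(T_H − T_C), so T_C = COP·T_H/(1 + COP).
With T_H = 318.75 K, T_C = 12.5 × 318.75/13.50 = 295.14 K.
Converting, 295.14 K = 21.99°C.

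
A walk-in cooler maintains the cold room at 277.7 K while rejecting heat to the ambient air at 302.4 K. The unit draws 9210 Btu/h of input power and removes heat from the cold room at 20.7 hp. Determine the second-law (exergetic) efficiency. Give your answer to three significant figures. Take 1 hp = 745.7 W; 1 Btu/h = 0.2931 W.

0.509

Converting, Q̇_C = 20.70 hp = 52660 Btu/h, so COP_actual = Q̇_C/Ẇ = 52660/9210 = 5.718.
The reservoir spacing is ΔT = 302.4 − 277.7 = 24.70 K.
COP_Carnot = T_C/ΔT = 277.70/24.70 = 11.24.
η_II = COP_actual/COP_Carnot = 5.718/11.24 = 0.5086.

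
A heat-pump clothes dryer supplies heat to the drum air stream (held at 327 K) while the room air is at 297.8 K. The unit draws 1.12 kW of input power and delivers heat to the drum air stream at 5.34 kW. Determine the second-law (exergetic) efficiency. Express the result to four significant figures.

COP_actual = Q̇_H/Ẇ = 5.340/1.120 = 4.768.
The reservoir spacing is ΔT = 327 − 297.8 = 29.20 K.
COP_Carnot = T_H/ΔT = 327.00/29.20 = 11.20.
η_II = COP_actual/COP_Carnot = 4.768/11.20 = 0.4258.

0.4258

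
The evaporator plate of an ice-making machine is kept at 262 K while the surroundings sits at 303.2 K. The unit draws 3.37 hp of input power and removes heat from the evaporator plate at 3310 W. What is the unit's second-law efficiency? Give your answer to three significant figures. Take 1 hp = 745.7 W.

0.207

Converting, Q̇_C = 3310 W = 4.439 hp, so COP_actual = Q̇_C/Ẇ = 4.439/3.370 = 1.317.
The reservoir spacing is ΔT = 303.2 − 262 = 41.20 K.
COP_Carnot = T_C/ΔT = 262.00/41.20 = 6.359.
η_II = COP_actual/COP_Carnot = 1.317/6.359 = 0.2071.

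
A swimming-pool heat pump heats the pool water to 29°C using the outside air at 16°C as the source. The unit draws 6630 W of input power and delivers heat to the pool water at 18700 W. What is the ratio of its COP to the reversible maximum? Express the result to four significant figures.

0.1214

COP_actual = Q̇_H/Ẇ = 18700/6630 = 2.821.
In absolute terms T_C = 289.15 K and T_H = 302.15 K, so ΔT = 13.00 K.
COP_Carnot = T_H/ΔT = 302.15/13.00 = 23.24.
η_II = COP_actual/COP_Carnot = 2.821/23.24 = 0.1214.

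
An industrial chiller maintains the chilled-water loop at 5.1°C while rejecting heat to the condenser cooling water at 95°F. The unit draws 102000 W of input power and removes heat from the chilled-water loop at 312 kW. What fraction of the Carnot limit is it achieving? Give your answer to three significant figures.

Converting, Q̇_C = 312.0 kW = 312000 W, so COP_actual = Q̇_C/Ẇ = 312000/102000 = 3.059.
In absolute terms T_C = 278.25 K and T_H = 308.15 K, so ΔT = 29.90 K.
COP_Carnot = T_C/ΔT = 278.25/29.90 = 9.306.
η_II = COP_actual/COP_Carnot = 3.059/9.306 = 0.3287.

0.329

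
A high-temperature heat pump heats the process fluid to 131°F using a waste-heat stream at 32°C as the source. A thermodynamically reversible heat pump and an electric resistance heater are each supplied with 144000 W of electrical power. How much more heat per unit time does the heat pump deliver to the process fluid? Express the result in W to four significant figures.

1911000 W

In absolute terms T_C = 305.15 K and T_H = 328.15 K, so ΔT = 23.00 K.
COP_Carnot = T_H/ΔT = 328.15/23.00 = 14.27.
The heat pump delivers Q̇_H = COP × Ẇ = 2055000 W; the resistance heater delivers Ẇ = 144000 W.
Extra = (COP − 1)·Ẇ = 1911000 W.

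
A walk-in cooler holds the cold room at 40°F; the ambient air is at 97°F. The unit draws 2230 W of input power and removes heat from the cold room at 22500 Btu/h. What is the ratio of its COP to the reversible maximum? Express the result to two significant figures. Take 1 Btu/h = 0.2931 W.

0.34

Converting, Q̇_C = 22500 Btu/h = 6595 W, so COP_actual = Q̇_C/Ẇ = 6595/2230 = 2.957.
In absolute terms T_C = 277.59 K and T_H = 309.26 K, so ΔT = 31.67 K.
COP_Carnot = T_C/ΔT = 277.59/31.67 = 8.766.
η_II = COP_actual/COP_Carnot = 2.957/8.766 = 0.3374.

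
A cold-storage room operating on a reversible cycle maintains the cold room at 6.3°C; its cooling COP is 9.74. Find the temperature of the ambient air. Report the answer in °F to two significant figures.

COP_R = T_C/(T_H − T_C) gives T_H − T_C = T_C/COP.
With T_C = 279.45 K, T_H = 279.45 × (1 + 1/9.74) = 308.14 K.
Converting, 308.14 K = 94.98°F.

95 °F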